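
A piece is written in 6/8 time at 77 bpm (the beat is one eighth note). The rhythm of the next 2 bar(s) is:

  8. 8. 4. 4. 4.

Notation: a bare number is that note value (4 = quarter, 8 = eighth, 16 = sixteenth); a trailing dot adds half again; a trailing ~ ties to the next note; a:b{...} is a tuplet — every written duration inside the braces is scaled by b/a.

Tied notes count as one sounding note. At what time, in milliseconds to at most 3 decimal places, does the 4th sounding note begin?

1. 0.0ms @ 0 + 1168.831ms (3/2)
2. 1168.831ms @ 3/2 + 1168.831ms (3/2)
3. 2337.662ms @ 3 + 2337.662ms (3)
4. 4675.325ms @ 6 + 2337.662ms (3)
5. 7012.987ms @ 9 + 2337.662ms (3)

note 4 onset = 6b = 4675.325ms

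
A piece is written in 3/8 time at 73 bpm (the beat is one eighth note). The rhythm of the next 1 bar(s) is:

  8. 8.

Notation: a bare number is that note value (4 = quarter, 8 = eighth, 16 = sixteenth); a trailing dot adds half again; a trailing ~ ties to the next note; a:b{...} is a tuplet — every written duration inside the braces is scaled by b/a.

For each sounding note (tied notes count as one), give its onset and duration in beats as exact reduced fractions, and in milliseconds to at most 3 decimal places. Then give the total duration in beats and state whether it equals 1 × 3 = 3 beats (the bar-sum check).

1) 0.0ms=0b +1232.877ms=3/2b
2) 1232.877ms=3/2b +1232.877ms=3/2b
Σ=3b of 3 (73bpm 3/8) — PASS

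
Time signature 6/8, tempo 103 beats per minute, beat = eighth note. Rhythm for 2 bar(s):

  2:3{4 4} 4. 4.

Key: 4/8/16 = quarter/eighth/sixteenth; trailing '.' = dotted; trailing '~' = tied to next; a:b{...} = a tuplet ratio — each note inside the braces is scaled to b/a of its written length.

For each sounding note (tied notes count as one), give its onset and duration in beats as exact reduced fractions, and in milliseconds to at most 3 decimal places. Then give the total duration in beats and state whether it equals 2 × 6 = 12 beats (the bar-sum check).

1) 0.0ms=0b +1747.573ms=3b
2) 1747.573ms=3b +1747.573ms=3b
3) 3495.146ms=6b +1747.573ms=3b
4) 5242.718ms=9b +1747.573ms=3b
Σ=12b of 12 (103bpm 6/8) — PASS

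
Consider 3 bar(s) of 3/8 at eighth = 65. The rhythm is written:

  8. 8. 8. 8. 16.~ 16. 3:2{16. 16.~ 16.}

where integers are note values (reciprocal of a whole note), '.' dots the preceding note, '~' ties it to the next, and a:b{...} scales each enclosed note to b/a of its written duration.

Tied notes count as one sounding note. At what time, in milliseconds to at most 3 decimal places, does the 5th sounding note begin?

1. 0.0ms @ 0 + 1384.615ms (3/2)
2. 1384.615ms @ 3/2 + 1384.615ms (3/2)
3. 2769.231ms @ 3 + 1384.615ms (3/2)
4. 4153.846ms @ 9/2 + 1384.615ms (3/2)
5. 5538.462ms @ 6 + 1384.615ms (3/2)
6. 6923.077ms @ 15/2 + 461.538ms (1/2)
7. 7384.615ms @ 8 + 923.077ms (1)

note 5 onset = 6b = 5538.462ms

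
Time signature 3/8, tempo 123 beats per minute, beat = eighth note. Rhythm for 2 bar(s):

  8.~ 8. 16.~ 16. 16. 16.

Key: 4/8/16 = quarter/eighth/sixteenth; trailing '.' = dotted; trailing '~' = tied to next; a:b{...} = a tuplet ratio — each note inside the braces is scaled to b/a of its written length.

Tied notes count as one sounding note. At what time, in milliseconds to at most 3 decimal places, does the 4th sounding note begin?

1. 0.0ms @ 0 + 1463.415ms (3)
2. 1463.415ms @ 3 + 731.707ms (3/2)
3. 2195.122ms @ 9/2 + 365.854ms (3/4)
4. 2560.976ms @ 21/4 + 365.854ms (3/4)

note 4 onset = 21/4b = 2560.976ms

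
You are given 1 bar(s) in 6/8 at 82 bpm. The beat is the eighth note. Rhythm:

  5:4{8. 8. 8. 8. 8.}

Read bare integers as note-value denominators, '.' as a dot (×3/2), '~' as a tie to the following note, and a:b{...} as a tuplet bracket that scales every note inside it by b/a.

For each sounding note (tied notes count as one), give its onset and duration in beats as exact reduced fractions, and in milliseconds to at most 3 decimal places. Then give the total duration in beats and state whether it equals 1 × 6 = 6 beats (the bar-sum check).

1) 0.0ms=0b +878.049ms=6/5b
2) 878.049ms=6/5b +878.049ms=6/5b
3) 1756.098ms=12/5b +878.049ms=6/5b
4) 2634.146ms=18/5b +878.049ms=6/5b
5) 3512.195ms=24/5b +878.049ms=6/5b
Σ=6b of 6 (82bpm 6/8) — PASS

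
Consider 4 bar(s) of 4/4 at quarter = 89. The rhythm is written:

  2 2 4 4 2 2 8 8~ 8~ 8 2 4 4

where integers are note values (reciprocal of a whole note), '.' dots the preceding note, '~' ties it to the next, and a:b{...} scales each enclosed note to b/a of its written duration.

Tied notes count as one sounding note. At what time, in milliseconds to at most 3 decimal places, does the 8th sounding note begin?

1. 0.0ms @ 0 + 1348.315ms (2)
2. 1348.315ms @ 2 + 1348.315ms (2)
3. 2696.629ms @ 4 + 674.157ms (1)
4. 3370.787ms @ 5 + 674.157ms (1)
5. 4044.944ms @ 6 + 1348.315ms (2)
6. 5393.258ms @ 8 + 1348.315ms (2)
7. 6741.573ms @ 10 + 337.079ms (1/2)
8. 7078.652ms @ 21/2 + 1011.236ms (3/2)
9. 8089.888ms @ 12 + 1348.315ms (2)
10. 9438.202ms @ 14 + 674.157ms (1)
11. 10112.36ms @ 15 + 674.157ms (1)

note 8 onset = 21/2b = 7078.652ms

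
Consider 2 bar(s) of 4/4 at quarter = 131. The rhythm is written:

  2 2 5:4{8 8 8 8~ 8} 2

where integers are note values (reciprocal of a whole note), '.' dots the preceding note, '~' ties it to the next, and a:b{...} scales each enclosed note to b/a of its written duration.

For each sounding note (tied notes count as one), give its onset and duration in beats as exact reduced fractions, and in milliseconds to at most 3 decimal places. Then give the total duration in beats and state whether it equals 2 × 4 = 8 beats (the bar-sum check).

1) 0.0ms=0b +916.031ms=2b
2) 916.031ms=2b +916.031ms=2b
3) 1832.061ms=4b +183.206ms=2/5b
4) 2015.267ms=22/5b +183.206ms=2/5b
5) 2198.473ms=24/5b +183.206ms=2/5b
6) 2381.679ms=26/5b +366.412ms=4/5b
7) 2748.092ms=6b +916.031ms=2b
Σ=8b of 8 (131bpm 4/4) — PASS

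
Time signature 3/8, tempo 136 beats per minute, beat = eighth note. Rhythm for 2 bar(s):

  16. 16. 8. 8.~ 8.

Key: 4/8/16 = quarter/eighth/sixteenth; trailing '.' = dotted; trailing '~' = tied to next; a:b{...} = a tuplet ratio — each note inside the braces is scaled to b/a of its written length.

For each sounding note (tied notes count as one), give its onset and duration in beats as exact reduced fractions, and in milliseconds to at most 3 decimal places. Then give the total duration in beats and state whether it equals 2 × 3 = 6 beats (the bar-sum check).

1) 0.0ms=0b +330.882ms=3/4b
2) 330.882ms=3/4b +330.882ms=3/4b
3) 661.765ms=3/2b +661.765ms=3/2b
4) 1323.529ms=3b +1323.529ms=3b
Σ=6b of 6 (136bpm 3/8) — PASS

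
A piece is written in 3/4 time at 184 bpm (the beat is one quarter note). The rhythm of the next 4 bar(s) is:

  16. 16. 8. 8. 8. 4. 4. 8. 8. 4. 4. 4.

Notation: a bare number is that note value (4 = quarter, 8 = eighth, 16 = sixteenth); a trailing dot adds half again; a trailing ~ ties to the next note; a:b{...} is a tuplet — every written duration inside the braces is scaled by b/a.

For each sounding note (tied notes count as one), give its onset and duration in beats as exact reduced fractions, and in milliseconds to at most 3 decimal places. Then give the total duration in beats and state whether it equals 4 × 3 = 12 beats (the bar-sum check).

1) 0.0ms=0b +122.283ms=3/8b
2) 122.283ms=3/8b +122.283ms=3/8b
3) 244.565ms=3/4b +244.565ms=3/4b
4) 489.13ms=3/2b +244.565ms=3/4b
5) 733.696ms=9/4b +244.565ms=3/4b
6) 978.261ms=3b +489.13ms=3/2b
7) 1467.391ms=9/2b +489.13ms=3/2b
8) 1956.522ms=6b +244.565ms=3/4b
9) 2201.087ms=27/4b +244.565ms=3/4b
10) 2445.652ms=15/2b +489.13ms=3/2b
11) 2934.783ms=9b +489.13ms=3/2b
12) 3423.913ms=21/2b +489.13ms=3/2b
Σ=12b of 12 (184bpm 3/4) — PASS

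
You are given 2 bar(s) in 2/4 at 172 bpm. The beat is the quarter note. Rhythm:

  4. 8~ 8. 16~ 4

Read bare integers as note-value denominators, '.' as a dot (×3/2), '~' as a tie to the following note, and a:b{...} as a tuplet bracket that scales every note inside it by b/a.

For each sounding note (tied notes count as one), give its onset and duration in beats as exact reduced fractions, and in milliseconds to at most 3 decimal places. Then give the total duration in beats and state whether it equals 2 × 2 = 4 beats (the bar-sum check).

1) 0.0ms=0b +523.256ms=3/2b
2) 523.256ms=3/2b +436.047ms=5/4b
3) 959.302ms=11/4b +436.047ms=5/4b
Σ=4b of 4 (172bpm 2/4) — PASS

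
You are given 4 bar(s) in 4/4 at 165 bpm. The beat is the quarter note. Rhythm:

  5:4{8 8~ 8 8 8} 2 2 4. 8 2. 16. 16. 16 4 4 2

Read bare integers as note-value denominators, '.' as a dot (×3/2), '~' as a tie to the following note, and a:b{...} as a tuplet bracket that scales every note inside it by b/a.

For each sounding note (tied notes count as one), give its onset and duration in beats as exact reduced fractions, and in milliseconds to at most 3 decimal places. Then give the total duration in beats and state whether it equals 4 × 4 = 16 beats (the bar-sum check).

1) 0.0ms=0b +145.455ms=2/5b
2) 145.455ms=2/5b +290.909ms=4/5b
3) 436.364ms=6/5b +145.455ms=2/5b
4) 581.818ms=8/5b +145.455ms=2/5b
5) 727.273ms=2b +727.273ms=2b
6) 1454.545ms=4b +727.273ms=2b
7) 2181.818ms=6b +545.455ms=3/2b
8) 2727.273ms=15/2b +181.818ms=1/2b
9) 2909.091ms=8b +1090.909ms=3b
10) 4000.0ms=11b +136.364ms=3/8b
11) 4136.364ms=91/8b +136.364ms=3/8b
12) 4272.727ms=47/4b +90.909ms=1/4b
13) 4363.636ms=12b +363.636ms=1b
14) 4727.273ms=13b +363.636ms=1b
15) 5090.909ms=14b +727.273ms=2b
Σ=16b of 16 (165bpm 4/4) — PASS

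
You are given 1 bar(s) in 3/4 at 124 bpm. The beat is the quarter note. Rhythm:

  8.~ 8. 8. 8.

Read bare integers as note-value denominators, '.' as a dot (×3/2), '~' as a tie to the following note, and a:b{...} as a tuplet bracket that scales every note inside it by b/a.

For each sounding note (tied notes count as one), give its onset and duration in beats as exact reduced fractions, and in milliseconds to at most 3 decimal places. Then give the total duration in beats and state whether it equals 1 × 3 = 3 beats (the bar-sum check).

1) 0.0ms=0b +725.806ms=3/2b
2) 725.806ms=3/2b +362.903ms=3/4b
3) 1088.71ms=9/4b +362.903ms=3/4b
Σ=3b of 3 (124bpm 3/4) — PASS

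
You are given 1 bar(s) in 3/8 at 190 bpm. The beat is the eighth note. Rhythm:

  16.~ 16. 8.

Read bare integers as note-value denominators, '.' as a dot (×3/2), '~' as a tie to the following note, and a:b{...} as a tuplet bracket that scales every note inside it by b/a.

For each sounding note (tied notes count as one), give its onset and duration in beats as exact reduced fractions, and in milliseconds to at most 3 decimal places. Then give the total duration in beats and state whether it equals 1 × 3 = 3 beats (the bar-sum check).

1) 0.0ms=0b +473.684ms=3/2b
2) 473.684ms=3/2b +473.684ms=3/2b
Σ=3b of 3 (190bpm 3/8) — PASS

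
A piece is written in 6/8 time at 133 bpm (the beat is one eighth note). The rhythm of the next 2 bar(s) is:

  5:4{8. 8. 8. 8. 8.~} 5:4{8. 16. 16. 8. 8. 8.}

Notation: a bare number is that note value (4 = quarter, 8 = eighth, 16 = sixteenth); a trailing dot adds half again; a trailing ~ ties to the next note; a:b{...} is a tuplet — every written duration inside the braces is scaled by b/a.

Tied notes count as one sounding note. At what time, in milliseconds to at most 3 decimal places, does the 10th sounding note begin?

note 10 onset = 54/5b = 4872.18ms

1. 0.0ms @ 0 + 541.353ms (6/5)
2. 541.353ms @ 6/5 + 541.353ms (6/5)
3. 1082.707ms @ 12/5 + 541.353ms (6/5)
4. 1624.06ms @ 18/5 + 541.353ms (6/5)
5. 2165.414ms @ 24/5 + 1082.707ms (12/5)
6. 3248.12ms @ 36/5 + 270.677ms (3/5)
7. 3518.797ms @ 39/5 + 270.677ms (3/5)
8. 3789.474ms @ 42/5 + 541.353ms (6/5)
9. 4330.827ms @ 48/5 + 541.353ms (6/5)
10. 4872.18ms @ 54/5 + 541.353ms (6/5)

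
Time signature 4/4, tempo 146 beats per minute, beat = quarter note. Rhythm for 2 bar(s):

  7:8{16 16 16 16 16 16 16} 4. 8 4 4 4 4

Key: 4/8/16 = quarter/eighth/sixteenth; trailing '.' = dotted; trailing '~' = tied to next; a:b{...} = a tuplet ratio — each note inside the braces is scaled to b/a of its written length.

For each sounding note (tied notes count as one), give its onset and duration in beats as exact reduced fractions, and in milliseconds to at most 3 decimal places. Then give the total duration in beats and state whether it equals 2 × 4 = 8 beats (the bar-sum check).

1) 0.0ms=0b +117.417ms=2/7b
2) 117.417ms=2/7b +117.417ms=2/7b
3) 234.834ms=4/7b +117.417ms=2/7b
4) 352.25ms=6/7b +117.417ms=2/7b
5) 469.667ms=8/7b +117.417ms=2/7b
6) 587.084ms=10/7b +117.417ms=2/7b
7) 704.501ms=12/7b +117.417ms=2/7b
8) 821.918ms=2b +616.438ms=3/2b
9) 1438.356ms=7/2b +205.479ms=1/2b
10) 1643.836ms=4b +410.959ms=1b
11) 2054.795ms=5b +410.959ms=1b
12) 2465.753ms=6b +410.959ms=1b
13) 2876.712ms=7b +410.959ms=1b
Σ=8b of 8 (146bpm 4/4) — PASS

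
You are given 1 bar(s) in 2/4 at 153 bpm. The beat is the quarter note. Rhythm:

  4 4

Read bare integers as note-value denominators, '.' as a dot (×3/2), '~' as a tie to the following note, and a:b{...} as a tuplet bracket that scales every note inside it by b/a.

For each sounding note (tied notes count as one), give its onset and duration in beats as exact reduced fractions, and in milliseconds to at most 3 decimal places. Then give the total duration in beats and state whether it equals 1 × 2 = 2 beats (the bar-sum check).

1) 0.0ms=0b +392.157ms=1b
2) 392.157ms=1b +392.157ms=1b
Σ=2b of 2 (153bpm 2/4) — PASS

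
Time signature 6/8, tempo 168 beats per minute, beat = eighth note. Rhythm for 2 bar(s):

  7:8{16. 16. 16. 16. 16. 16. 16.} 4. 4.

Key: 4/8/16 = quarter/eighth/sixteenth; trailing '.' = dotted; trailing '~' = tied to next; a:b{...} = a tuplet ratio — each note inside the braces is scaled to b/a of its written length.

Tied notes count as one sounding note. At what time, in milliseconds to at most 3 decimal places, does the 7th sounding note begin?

1. 0.0ms @ 0 + 306.122ms (6/7)
2. 306.122ms @ 6/7 + 306.122ms (6/7)
3. 612.245ms @ 12/7 + 306.122ms (6/7)
4. 918.367ms @ 18/7 + 306.122ms (6/7)
5. 1224.49ms @ 24/7 + 306.122ms (6/7)
6. 1530.612ms @ 30/7 + 306.122ms (6/7)
7. 1836.735ms @ 36/7 + 306.122ms (6/7)
8. 2142.857ms @ 6 + 1071.429ms (3)
9. 3214.286ms @ 9 + 1071.429ms (3)

note 7 onset = 36/7b = 1836.735ms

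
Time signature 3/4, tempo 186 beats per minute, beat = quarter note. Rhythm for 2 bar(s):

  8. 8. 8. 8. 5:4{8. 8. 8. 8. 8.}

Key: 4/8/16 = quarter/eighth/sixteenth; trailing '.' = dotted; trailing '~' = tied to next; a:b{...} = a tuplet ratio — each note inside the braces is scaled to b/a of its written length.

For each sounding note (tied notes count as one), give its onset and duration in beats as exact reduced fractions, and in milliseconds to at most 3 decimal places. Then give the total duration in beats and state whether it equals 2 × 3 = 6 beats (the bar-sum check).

1) 0.0ms=0b +241.935ms=3/4b
2) 241.935ms=3/4b +241.935ms=3/4b
3) 483.871ms=3/2b +241.935ms=3/4b
4) 725.806ms=9/4b +241.935ms=3/4b
5) 967.742ms=3b +193.548ms=3/5b
6) 1161.29ms=18/5b +193.548ms=3/5b
7) 1354.839ms=21/5b +193.548ms=3/5b
8) 1548.387ms=24/5b +193.548ms=3/5b
9) 1741.935ms=27/5b +193.548ms=3/5b
Σ=6b of 6 (186bpm 3/4) — PASS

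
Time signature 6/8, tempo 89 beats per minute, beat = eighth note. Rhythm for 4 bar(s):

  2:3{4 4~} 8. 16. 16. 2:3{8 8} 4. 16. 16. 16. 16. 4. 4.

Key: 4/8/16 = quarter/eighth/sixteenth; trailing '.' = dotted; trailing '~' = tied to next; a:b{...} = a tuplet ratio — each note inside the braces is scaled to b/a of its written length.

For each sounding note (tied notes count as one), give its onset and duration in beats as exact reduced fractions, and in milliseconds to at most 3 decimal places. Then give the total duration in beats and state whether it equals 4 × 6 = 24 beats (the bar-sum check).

1) 0.0ms=0b +2022.472ms=3b
2) 2022.472ms=3b +3033.708ms=9/2b
3) 5056.18ms=15/2b +505.618ms=3/4b
4) 5561.798ms=33/4b +505.618ms=3/4b
5) 6067.416ms=9b +1011.236ms=3/2b
6) 7078.652ms=21/2b +1011.236ms=3/2b
7) 8089.888ms=12b +2022.472ms=3b
8) 10112.36ms=15b +505.618ms=3/4b
9) 10617.978ms=63/4b +505.618ms=3/4b
10) 11123.596ms=33/2b +505.618ms=3/4b
11) 11629.213ms=69/4b +505.618ms=3/4b
12) 12134.831ms=18b +2022.472ms=3b
13) 14157.303ms=21b +2022.472ms=3b
Σ=24b of 24 (89bpm 6/8) — PASS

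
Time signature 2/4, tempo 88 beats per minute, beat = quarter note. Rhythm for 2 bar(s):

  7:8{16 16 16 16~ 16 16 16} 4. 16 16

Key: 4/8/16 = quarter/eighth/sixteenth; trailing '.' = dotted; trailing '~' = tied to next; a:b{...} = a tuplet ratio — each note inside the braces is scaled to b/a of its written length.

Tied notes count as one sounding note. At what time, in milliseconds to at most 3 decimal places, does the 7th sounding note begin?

1. 0.0ms @ 0 + 194.805ms (2/7)
2. 194.805ms @ 2/7 + 194.805ms (2/7)
3. 389.61ms @ 4/7 + 194.805ms (2/7)
4. 584.416ms @ 6/7 + 389.61ms (4/7)
5. 974.026ms @ 10/7 + 194.805ms (2/7)
6. 1168.831ms @ 12/7 + 194.805ms (2/7)
7. 1363.636ms @ 2 + 1022.727ms (3/2)
8. 2386.364ms @ 7/2 + 170.455ms (1/4)
9. 2556.818ms @ 15/4 + 170.455ms (1/4)

note 7 onset = 2b = 1363.636ms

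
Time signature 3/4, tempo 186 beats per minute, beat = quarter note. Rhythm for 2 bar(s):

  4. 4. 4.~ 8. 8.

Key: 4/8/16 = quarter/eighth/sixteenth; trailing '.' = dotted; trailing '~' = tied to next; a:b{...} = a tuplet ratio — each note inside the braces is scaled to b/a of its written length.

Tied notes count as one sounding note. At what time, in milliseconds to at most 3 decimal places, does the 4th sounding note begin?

1. 0.0ms @ 0 + 483.871ms (3/2)
2. 483.871ms @ 3/2 + 483.871ms (3/2)
3. 967.742ms @ 3 + 725.806ms (9/4)
4. 1693.548ms @ 21/4 + 241.935ms (3/4)

note 4 onset = 21/4b = 1693.548ms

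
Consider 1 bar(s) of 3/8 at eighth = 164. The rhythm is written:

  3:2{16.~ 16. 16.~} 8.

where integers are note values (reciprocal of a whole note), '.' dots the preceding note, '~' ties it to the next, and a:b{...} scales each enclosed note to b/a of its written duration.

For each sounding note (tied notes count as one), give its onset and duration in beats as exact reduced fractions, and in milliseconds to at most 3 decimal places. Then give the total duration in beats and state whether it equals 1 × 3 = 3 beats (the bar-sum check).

1) 0.0ms=0b +365.854ms=1b
2) 365.854ms=1b +731.707ms=2b
Σ=3b of 3 (164bpm 3/8) — PASS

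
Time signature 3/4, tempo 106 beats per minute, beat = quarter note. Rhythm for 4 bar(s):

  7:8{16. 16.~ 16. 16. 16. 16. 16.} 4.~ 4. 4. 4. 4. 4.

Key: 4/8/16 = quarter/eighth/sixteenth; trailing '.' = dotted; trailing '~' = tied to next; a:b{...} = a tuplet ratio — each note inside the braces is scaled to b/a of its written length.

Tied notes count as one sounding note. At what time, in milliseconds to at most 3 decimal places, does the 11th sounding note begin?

note 11 onset = 21/2b = 5943.396ms

1. 0.0ms @ 0 + 242.588ms (3/7)
2. 242.588ms @ 3/7 + 485.175ms (6/7)
3. 727.763ms @ 9/7 + 242.588ms (3/7)
4. 970.35ms @ 12/7 + 242.588ms (3/7)
5. 1212.938ms @ 15/7 + 242.588ms (3/7)
6. 1455.526ms @ 18/7 + 242.588ms (3/7)
7. 1698.113ms @ 3 + 1698.113ms (3)
8. 3396.226ms @ 6 + 849.057ms (3/2)
9. 4245.283ms @ 15/2 + 849.057ms (3/2)
10. 5094.34ms @ 9 + 849.057ms (3/2)
11. 5943.396ms @ 21/2 + 849.057ms (3/2)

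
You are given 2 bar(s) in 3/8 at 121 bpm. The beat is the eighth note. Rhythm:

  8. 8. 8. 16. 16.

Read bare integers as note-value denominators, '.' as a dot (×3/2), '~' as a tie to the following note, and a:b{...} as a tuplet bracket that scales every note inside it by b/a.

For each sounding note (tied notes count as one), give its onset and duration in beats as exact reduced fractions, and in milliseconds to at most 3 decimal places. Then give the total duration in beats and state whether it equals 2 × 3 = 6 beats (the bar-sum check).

1) 0.0ms=0b +743.802ms=3/2b
2) 743.802ms=3/2b +743.802ms=3/2b
3) 1487.603ms=3b +743.802ms=3/2b
4) 2231.405ms=9/2b +371.901ms=3/4b
5) 2603.306ms=21/4b +371.901ms=3/4b
Σ=6b of 6 (121bpm 3/8) — PASS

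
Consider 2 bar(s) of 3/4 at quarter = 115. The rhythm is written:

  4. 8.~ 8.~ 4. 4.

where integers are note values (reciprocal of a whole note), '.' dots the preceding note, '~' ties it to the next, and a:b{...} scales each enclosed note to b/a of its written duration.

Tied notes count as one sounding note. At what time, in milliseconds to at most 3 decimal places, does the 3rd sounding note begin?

1. 0.0ms @ 0 + 782.609ms (3/2)
2. 782.609ms @ 3/2 + 1565.217ms (3)
3. 2347.826ms @ 9/2 + 782.609ms (3/2)

note 3 onset = 9/2b = 2347.826ms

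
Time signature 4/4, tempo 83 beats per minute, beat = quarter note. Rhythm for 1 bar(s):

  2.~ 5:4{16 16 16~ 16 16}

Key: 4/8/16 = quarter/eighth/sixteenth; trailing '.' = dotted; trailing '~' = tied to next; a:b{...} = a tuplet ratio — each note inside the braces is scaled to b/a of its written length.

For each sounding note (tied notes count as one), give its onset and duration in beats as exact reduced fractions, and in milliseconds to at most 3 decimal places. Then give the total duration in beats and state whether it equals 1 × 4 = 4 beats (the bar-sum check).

1) 0.0ms=0b +2313.253ms=16/5b
2) 2313.253ms=16/5b +144.578ms=1/5b
3) 2457.831ms=17/5b +289.157ms=2/5b
4) 2746.988ms=19/5b +144.578ms=1/5b
Σ=4b of 4 (83bpm 4/4) — PASS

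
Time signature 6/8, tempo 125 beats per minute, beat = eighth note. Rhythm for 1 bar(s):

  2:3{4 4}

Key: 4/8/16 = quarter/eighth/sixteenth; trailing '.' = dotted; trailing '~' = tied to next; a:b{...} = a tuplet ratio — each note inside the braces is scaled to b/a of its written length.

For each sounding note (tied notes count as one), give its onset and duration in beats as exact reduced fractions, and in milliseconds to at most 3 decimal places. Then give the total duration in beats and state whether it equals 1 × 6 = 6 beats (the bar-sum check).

1) 0.0ms=0b +1440.0ms=3b
2) 1440.0ms=3b +1440.0ms=3b
Σ=6b of 6 (125bpm 6/8) — PASS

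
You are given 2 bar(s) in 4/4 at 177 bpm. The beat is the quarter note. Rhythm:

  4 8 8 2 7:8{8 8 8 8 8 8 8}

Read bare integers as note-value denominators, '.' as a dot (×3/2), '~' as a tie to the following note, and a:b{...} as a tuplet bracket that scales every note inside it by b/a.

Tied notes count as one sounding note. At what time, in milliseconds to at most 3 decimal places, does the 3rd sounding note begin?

note 3 onset = 3/2b = 508.475ms

1. 0.0ms @ 0 + 338.983ms (1)
2. 338.983ms @ 1 + 169.492ms (1/2)
3. 508.475ms @ 3/2 + 169.492ms (1/2)
4. 677.966ms @ 2 + 677.966ms (2)
5. 1355.932ms @ 4 + 193.705ms (4/7)
6. 1549.637ms @ 32/7 + 193.705ms (4/7)
7. 1743.341ms @ 36/7 + 193.705ms (4/7)
8. 1937.046ms @ 40/7 + 193.705ms (4/7)
9. 2130.751ms @ 44/7 + 193.705ms (4/7)
10. 2324.455ms @ 48/7 + 193.705ms (4/7)
11. 2518.16ms @ 52/7 + 193.705ms (4/7)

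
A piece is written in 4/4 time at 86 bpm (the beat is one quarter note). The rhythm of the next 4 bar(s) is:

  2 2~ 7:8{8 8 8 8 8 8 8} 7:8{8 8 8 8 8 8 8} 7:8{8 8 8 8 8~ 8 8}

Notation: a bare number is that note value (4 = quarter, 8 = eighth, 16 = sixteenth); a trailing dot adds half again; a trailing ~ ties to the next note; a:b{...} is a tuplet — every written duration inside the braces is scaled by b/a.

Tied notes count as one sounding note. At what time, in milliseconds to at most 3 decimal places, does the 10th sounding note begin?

note 10 onset = 60/7b = 5980.066ms

1. 0.0ms @ 0 + 1395.349ms (2)
2. 1395.349ms @ 2 + 1794.02ms (18/7)
3. 3189.369ms @ 32/7 + 398.671ms (4/7)
4. 3588.04ms @ 36/7 + 398.671ms (4/7)
5. 3986.711ms @ 40/7 + 398.671ms (4/7)
6. 4385.382ms @ 44/7 + 398.671ms (4/7)
7. 4784.053ms @ 48/7 + 398.671ms (4/7)
8. 5182.724ms @ 52/7 + 398.671ms (4/7)
9. 5581.395ms @ 8 + 398.671ms (4/7)
10. 5980.066ms @ 60/7 + 398.671ms (4/7)
11. 6378.738ms @ 64/7 + 398.671ms (4/7)
12. 6777.409ms @ 68/7 + 398.671ms (4/7)
13. 7176.08ms @ 72/7 + 398.671ms (4/7)
14. 7574.751ms @ 76/7 + 398.671ms (4/7)
15. 7973.422ms @ 80/7 + 398.671ms (4/7)
16. 8372.093ms @ 12 + 398.671ms (4/7)
17. 8770.764ms @ 88/7 + 398.671ms (4/7)
18. 9169.435ms @ 92/7 + 398.671ms (4/7)
19. 9568.106ms @ 96/7 + 398.671ms (4/7)
20. 9966.777ms @ 100/7 + 797.342ms (8/7)
21. 10764.12ms @ 108/7 + 398.671ms (4/7)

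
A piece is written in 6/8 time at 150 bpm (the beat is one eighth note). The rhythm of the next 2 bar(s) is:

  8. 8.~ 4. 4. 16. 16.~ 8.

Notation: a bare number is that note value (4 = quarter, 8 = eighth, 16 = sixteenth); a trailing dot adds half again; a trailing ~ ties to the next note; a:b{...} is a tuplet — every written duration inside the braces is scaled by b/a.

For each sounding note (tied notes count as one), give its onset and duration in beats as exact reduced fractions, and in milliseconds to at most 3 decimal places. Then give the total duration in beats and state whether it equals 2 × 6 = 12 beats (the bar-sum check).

1) 0.0ms=0b +600.0ms=3/2b
2) 600.0ms=3/2b +1800.0ms=9/2b
3) 2400.0ms=6b +1200.0ms=3b
4) 3600.0ms=9b +300.0ms=3/4b
5) 3900.0ms=39/4b +900.0ms=9/4b
Σ=12b of 12 (150bpm 6/8) — PASS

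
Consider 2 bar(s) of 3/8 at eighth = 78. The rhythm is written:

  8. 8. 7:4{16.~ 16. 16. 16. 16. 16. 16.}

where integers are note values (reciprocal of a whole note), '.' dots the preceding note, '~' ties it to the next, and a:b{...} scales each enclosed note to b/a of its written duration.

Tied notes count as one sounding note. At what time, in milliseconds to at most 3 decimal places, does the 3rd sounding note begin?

1. 0.0ms @ 0 + 1153.846ms (3/2)
2. 1153.846ms @ 3/2 + 1153.846ms (3/2)
3. 2307.692ms @ 3 + 659.341ms (6/7)
4. 2967.033ms @ 27/7 + 329.67ms (3/7)
5. 3296.703ms @ 30/7 + 329.67ms (3/7)
6. 3626.374ms @ 33/7 + 329.67ms (3/7)
7. 3956.044ms @ 36/7 + 329.67ms (3/7)
8. 4285.714ms @ 39/7 + 329.67ms (3/7)

note 3 onset = 3b = 2307.692ms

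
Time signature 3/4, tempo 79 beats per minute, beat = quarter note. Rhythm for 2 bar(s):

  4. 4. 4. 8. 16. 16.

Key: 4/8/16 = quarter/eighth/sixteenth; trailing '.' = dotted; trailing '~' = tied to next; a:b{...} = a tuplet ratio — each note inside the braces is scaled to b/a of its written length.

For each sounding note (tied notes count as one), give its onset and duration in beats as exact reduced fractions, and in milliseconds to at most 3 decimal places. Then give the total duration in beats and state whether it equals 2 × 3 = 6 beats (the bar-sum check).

1) 0.0ms=0b +1139.241ms=3/2b
2) 1139.241ms=3/2b +1139.241ms=3/2b
3) 2278.481ms=3b +1139.241ms=3/2b
4) 3417.722ms=9/2b +569.62ms=3/4b
5) 3987.342ms=21/4b +284.81ms=3/8b
6) 4272.152ms=45/8b +284.81ms=3/8b
Σ=6b of 6 (79bpm 3/4) — PASS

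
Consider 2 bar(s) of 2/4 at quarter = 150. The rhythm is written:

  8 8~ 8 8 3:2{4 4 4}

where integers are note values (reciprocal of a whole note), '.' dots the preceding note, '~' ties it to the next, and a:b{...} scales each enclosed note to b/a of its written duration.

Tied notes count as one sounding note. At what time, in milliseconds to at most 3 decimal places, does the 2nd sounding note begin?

1. 0.0ms @ 0 + 200.0ms (1/2)
2. 200.0ms @ 1/2 + 400.0ms (1)
3. 600.0ms @ 3/2 + 200.0ms (1/2)
4. 800.0ms @ 2 + 266.667ms (2/3)
5. 1066.667ms @ 8/3 + 266.667ms (2/3)
6. 1333.333ms @ 10/3 + 266.667ms (2/3)

note 2 onset = 1/2b = 200.0ms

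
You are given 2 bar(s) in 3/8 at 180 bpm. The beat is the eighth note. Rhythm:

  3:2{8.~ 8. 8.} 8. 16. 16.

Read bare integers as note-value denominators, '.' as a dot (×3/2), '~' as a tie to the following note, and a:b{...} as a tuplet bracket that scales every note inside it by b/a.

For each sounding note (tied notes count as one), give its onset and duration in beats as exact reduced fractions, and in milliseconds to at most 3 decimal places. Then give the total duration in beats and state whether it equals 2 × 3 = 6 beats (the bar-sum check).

1) 0.0ms=0b +666.667ms=2b
2) 666.667ms=2b +333.333ms=1b
3) 1000.0ms=3b +500.0ms=3/2b
4) 1500.0ms=9/2b +250.0ms=3/4b
5) 1750.0ms=21/4b +250.0ms=3/4b
Σ=6b of 6 (180bpm 3/8) — PASS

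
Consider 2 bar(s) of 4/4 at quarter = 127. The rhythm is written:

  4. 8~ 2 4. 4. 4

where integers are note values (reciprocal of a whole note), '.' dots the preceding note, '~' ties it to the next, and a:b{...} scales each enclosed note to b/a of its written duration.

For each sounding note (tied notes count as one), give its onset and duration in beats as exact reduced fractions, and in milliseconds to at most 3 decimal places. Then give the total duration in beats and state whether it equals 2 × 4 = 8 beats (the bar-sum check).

1) 0.0ms=0b +708.661ms=3/2b
2) 708.661ms=3/2b +1181.102ms=5/2b
3) 1889.764ms=4b +708.661ms=3/2b
4) 2598.425ms=11/2b +708.661ms=3/2b
5) 3307.087ms=7b +472.441ms=1b
Σ=8b of 8 (127bpm 4/4) — PASS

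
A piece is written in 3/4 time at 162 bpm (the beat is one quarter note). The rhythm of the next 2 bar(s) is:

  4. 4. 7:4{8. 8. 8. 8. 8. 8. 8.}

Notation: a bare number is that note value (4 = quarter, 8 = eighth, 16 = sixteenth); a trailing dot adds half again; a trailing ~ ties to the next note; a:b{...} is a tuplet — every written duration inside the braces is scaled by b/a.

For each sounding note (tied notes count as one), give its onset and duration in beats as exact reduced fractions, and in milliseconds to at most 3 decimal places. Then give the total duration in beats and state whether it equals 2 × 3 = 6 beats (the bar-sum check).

1) 0.0ms=0b +555.556ms=3/2b
2) 555.556ms=3/2b +555.556ms=3/2b
3) 1111.111ms=3b +158.73ms=3/7b
4) 1269.841ms=24/7b +158.73ms=3/7b
5) 1428.571ms=27/7b +158.73ms=3/7b
6) 1587.302ms=30/7b +158.73ms=3/7b
7) 1746.032ms=33/7b +158.73ms=3/7b
8) 1904.762ms=36/7b +158.73ms=3/7b
9) 2063.492ms=39/7b +158.73ms=3/7b
Σ=6b of 6 (162bpm 3/4) — PASS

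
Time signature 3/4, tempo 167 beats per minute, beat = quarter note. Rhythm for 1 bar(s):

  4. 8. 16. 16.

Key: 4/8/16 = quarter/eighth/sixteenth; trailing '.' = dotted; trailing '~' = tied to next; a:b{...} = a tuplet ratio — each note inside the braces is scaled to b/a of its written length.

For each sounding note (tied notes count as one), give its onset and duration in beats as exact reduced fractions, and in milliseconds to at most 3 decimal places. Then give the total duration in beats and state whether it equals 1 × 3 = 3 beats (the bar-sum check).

1) 0.0ms=0b +538.922ms=3/2b
2) 538.922ms=3/2b +269.461ms=3/4b
3) 808.383ms=9/4b +134.731ms=3/8b
4) 943.114ms=21/8b +134.731ms=3/8b
Σ=3b of 3 (167bpm 3/4) — PASS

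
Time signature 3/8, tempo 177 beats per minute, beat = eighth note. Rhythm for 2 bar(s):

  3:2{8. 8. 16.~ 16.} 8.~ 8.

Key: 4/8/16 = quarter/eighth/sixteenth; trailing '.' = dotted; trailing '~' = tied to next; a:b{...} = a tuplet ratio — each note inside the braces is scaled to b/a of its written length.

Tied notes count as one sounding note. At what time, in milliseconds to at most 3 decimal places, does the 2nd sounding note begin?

1. 0.0ms @ 0 + 338.983ms (1)
2. 338.983ms @ 1 + 338.983ms (1)
3. 677.966ms @ 2 + 338.983ms (1)
4. 1016.949ms @ 3 + 1016.949ms (3)

note 2 onset = 1b = 338.983ms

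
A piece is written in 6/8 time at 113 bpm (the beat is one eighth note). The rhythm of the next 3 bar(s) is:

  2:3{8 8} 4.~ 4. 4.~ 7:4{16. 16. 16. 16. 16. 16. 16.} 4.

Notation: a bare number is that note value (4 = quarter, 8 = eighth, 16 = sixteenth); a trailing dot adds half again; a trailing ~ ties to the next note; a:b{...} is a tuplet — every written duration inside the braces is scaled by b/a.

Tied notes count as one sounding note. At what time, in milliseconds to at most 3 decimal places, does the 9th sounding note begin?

note 9 onset = 99/7b = 7509.482ms

1. 0.0ms @ 0 + 796.46ms (3/2)
2. 796.46ms @ 3/2 + 796.46ms (3/2)
3. 1592.92ms @ 3 + 3185.841ms (6)
4. 4778.761ms @ 9 + 1820.48ms (24/7)
5. 6599.241ms @ 87/7 + 227.56ms (3/7)
6. 6826.802ms @ 90/7 + 227.56ms (3/7)
7. 7054.362ms @ 93/7 + 227.56ms (3/7)
8. 7281.922ms @ 96/7 + 227.56ms (3/7)
9. 7509.482ms @ 99/7 + 227.56ms (3/7)
10. 7737.042ms @ 102/7 + 227.56ms (3/7)
11. 7964.602ms @ 15 + 1592.92ms (3)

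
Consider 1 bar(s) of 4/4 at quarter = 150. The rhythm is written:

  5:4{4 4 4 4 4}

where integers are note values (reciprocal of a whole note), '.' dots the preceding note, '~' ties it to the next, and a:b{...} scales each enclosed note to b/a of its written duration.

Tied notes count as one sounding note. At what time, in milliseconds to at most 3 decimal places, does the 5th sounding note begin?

note 5 onset = 16/5b = 1280.0ms

1. 0.0ms @ 0 + 320.0ms (4/5)
2. 320.0ms @ 4/5 + 320.0ms (4/5)
3. 640.0ms @ 8/5 + 320.0ms (4/5)
4. 960.0ms @ 12/5 + 320.0ms (4/5)
5. 1280.0ms @ 16/5 + 320.0ms (4/5)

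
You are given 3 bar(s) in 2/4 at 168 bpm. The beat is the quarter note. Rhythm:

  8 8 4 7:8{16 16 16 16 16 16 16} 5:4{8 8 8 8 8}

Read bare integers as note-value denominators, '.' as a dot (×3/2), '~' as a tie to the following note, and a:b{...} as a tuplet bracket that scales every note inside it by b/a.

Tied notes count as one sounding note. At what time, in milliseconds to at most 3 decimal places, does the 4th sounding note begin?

1. 0.0ms @ 0 + 178.571ms (1/2)
2. 178.571ms @ 1/2 + 178.571ms (1/2)
3. 357.143ms @ 1 + 357.143ms (1)
4. 714.286ms @ 2 + 102.041ms (2/7)
5. 816.327ms @ 16/7 + 102.041ms (2/7)
6. 918.367ms @ 18/7 + 102.041ms (2/7)
7. 1020.408ms @ 20/7 + 102.041ms (2/7)
8. 1122.449ms @ 22/7 + 102.041ms (2/7)
9. 1224.49ms @ 24/7 + 102.041ms (2/7)
10. 1326.531ms @ 26/7 + 102.041ms (2/7)
11. 1428.571ms @ 4 + 142.857ms (2/5)
12. 1571.429ms @ 22/5 + 142.857ms (2/5)
13. 1714.286ms @ 24/5 + 142.857ms (2/5)
14. 1857.143ms @ 26/5 + 142.857ms (2/5)
15. 2000.0ms @ 28/5 + 142.857ms (2/5)

note 4 onset = 2b = 714.286ms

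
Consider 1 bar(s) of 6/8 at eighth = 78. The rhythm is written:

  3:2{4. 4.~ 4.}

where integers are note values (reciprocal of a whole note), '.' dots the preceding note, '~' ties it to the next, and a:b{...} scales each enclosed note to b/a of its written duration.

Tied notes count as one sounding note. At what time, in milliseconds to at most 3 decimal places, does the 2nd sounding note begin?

note 2 onset = 2b = 1538.462ms

1. 0.0ms @ 0 + 1538.462ms (2)
2. 1538.462ms @ 2 + 3076.923ms (4)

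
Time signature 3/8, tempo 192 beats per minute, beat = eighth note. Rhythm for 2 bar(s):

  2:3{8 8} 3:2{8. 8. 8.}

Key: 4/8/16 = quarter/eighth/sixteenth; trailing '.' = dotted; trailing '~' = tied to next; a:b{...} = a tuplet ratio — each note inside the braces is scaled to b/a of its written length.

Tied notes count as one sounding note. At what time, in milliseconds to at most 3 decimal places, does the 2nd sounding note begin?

1. 0.0ms @ 0 + 468.75ms (3/2)
2. 468.75ms @ 3/2 + 468.75ms (3/2)
3. 937.5ms @ 3 + 312.5ms (1)
4. 1250.0ms @ 4 + 312.5ms (1)
5. 1562.5ms @ 5 + 312.5ms (1)

note 2 onset = 3/2b = 468.75ms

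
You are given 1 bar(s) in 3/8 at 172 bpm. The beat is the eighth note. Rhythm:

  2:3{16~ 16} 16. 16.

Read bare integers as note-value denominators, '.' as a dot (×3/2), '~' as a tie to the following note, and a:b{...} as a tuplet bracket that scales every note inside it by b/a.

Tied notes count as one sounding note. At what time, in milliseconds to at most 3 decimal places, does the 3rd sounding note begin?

note 3 onset = 9/4b = 784.884ms

1. 0.0ms @ 0 + 523.256ms (3/2)
2. 523.256ms @ 3/2 + 261.628ms (3/4)
3. 784.884ms @ 9/4 + 261.628ms (3/4)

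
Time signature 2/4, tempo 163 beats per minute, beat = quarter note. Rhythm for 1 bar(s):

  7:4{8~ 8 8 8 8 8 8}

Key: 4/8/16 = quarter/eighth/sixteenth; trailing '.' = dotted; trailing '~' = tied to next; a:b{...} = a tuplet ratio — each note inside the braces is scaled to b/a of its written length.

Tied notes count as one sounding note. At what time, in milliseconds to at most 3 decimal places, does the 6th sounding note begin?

1. 0.0ms @ 0 + 210.342ms (4/7)
2. 210.342ms @ 4/7 + 105.171ms (2/7)
3. 315.513ms @ 6/7 + 105.171ms (2/7)
4. 420.684ms @ 8/7 + 105.171ms (2/7)
5. 525.855ms @ 10/7 + 105.171ms (2/7)
6. 631.025ms @ 12/7 + 105.171ms (2/7)

note 6 onset = 12/7b = 631.025ms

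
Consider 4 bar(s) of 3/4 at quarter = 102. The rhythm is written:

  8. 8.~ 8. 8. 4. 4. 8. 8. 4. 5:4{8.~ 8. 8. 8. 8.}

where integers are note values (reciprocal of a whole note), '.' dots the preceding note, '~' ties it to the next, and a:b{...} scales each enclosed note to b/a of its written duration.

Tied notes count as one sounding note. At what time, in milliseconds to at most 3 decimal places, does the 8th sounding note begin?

note 8 onset = 15/2b = 4411.765ms

1. 0.0ms @ 0 + 441.176ms (3/4)
2. 441.176ms @ 3/4 + 882.353ms (3/2)
3. 1323.529ms @ 9/4 + 441.176ms (3/4)
4. 1764.706ms @ 3 + 882.353ms (3/2)
5. 2647.059ms @ 9/2 + 882.353ms (3/2)
6. 3529.412ms @ 6 + 441.176ms (3/4)
7. 3970.588ms @ 27/4 + 441.176ms (3/4)
8. 4411.765ms @ 15/2 + 882.353ms (3/2)
9. 5294.118ms @ 9 + 705.882ms (6/5)
10. 6000.0ms @ 51/5 + 352.941ms (3/5)
11. 6352.941ms @ 54/5 + 352.941ms (3/5)
12. 6705.882ms @ 57/5 + 352.941ms (3/5)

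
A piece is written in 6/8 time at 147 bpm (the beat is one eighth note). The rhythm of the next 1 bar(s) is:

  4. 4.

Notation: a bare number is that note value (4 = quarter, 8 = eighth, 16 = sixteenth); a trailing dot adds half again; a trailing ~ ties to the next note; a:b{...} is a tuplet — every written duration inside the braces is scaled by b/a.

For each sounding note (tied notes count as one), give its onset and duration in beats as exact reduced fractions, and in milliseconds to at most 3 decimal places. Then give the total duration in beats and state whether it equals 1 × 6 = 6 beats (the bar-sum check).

1) 0.0ms=0b +1224.49ms=3b
2) 1224.49ms=3b +1224.49ms=3b
Σ=6b of 6 (147bpm 6/8) — PASS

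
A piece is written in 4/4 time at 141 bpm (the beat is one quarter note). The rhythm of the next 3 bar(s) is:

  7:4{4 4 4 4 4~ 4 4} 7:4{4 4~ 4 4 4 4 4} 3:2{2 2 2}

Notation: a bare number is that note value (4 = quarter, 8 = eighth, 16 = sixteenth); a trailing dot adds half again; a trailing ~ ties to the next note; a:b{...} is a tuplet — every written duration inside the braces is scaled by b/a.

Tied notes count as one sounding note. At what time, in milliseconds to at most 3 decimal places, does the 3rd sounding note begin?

1. 0.0ms @ 0 + 243.161ms (4/7)
2. 243.161ms @ 4/7 + 243.161ms (4/7)
3. 486.322ms @ 8/7 + 243.161ms (4/7)
4. 729.483ms @ 12/7 + 243.161ms (4/7)
5. 972.644ms @ 16/7 + 486.322ms (8/7)
6. 1458.967ms @ 24/7 + 243.161ms (4/7)
7. 1702.128ms @ 4 + 243.161ms (4/7)
8. 1945.289ms @ 32/7 + 486.322ms (8/7)
9. 2431.611ms @ 40/7 + 243.161ms (4/7)
10. 2674.772ms @ 44/7 + 243.161ms (4/7)
11. 2917.933ms @ 48/7 + 243.161ms (4/7)
12. 3161.094ms @ 52/7 + 243.161ms (4/7)
13. 3404.255ms @ 8 + 567.376ms (4/3)
14. 3971.631ms @ 28/3 + 567.376ms (4/3)
15. 4539.007ms @ 32/3 + 567.376ms (4/3)

note 3 onset = 8/7b = 486.322ms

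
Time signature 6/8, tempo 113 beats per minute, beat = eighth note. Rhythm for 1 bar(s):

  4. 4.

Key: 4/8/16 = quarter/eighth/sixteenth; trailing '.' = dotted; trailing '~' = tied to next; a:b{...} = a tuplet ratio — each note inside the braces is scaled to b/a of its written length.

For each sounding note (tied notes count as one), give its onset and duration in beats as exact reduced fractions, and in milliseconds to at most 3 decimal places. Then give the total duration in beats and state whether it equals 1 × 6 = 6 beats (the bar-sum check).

1) 0.0ms=0b +1592.92ms=3b
2) 1592.92ms=3b +1592.92ms=3b
Σ=6b of 6 (113bpm 6/8) — PASS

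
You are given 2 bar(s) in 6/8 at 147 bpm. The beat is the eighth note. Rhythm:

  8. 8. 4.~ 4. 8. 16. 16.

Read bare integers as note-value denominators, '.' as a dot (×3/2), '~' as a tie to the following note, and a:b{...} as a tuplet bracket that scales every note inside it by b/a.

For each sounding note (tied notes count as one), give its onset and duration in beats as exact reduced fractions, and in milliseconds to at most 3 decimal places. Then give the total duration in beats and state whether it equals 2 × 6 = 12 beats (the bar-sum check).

1) 0.0ms=0b +612.245ms=3/2b
2) 612.245ms=3/2b +612.245ms=3/2b
3) 1224.49ms=3b +2448.98ms=6b
4) 3673.469ms=9b +612.245ms=3/2b
5) 4285.714ms=21/2b +306.122ms=3/4b
6) 4591.837ms=45/4b +306.122ms=3/4b
Σ=12b of 12 (147bpm 6/8) — PASS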